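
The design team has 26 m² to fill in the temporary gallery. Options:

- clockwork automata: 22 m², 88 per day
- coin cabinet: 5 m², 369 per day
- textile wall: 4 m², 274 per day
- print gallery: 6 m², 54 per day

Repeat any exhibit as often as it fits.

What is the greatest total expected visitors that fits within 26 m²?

1845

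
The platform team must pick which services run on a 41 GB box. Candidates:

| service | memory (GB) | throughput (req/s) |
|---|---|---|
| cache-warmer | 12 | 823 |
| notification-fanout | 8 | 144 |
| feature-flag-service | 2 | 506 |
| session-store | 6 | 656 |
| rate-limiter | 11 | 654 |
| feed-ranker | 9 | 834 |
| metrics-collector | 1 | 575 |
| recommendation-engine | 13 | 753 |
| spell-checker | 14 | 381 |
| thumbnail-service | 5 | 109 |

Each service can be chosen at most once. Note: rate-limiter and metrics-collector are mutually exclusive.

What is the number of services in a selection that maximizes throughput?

5

Optimal total is 3641.
cache-warmer + session-store + feed-ranker + metrics-collector + recommendation-engine hits 3641 at 41 GB.
Any selection reaching 3641 contains exactly 5 services.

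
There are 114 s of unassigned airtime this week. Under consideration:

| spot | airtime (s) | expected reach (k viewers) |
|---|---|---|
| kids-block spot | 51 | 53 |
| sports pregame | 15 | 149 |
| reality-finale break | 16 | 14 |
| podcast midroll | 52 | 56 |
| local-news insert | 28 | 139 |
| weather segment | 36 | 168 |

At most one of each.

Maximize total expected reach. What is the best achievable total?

470

Ranking by ratio (expected reach/s): sports pregame 9.93, local-news insert 4.96, weather segment 4.67.
Taking sports pregame + reality-finale break + local-news insert + weather segment: 95 s used, 470 in expected reach.
That's the maximum — no swap from here does better than 470.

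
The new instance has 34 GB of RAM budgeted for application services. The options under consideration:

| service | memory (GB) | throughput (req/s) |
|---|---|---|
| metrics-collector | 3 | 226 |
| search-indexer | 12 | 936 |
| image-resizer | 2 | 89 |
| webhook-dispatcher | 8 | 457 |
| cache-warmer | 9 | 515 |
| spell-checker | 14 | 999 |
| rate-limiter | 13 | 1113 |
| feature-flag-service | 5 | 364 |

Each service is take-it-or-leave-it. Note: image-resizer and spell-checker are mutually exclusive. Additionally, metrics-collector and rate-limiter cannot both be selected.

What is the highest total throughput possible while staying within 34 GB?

2564

By throughput per GB: rate-limiter 85.62, search-indexer 78.00, metrics-collector 75.33, feature-flag-service 72.80 lead.
Taking search-indexer + cache-warmer + rate-limiter: 34 GB used, 2564 in throughput.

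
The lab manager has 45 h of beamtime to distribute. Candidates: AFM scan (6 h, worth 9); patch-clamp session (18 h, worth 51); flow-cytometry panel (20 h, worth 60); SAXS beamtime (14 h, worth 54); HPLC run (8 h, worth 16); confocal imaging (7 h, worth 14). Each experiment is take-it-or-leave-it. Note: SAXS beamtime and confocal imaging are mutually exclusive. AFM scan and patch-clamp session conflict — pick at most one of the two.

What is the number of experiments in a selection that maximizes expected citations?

3

The maximum expected citations within 45 h is 130.
flow-cytometry panel + SAXS beamtime + HPLC run hits 130 at 42 h.
All optima have 3 experiments.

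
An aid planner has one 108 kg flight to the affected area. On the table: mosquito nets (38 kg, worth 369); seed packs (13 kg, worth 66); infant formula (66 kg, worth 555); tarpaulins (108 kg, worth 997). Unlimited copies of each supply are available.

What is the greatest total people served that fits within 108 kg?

By people served per kg: mosquito nets 9.71, tarpaulins 9.23, infant formula 8.41 lead.
The ratio heuristic lands on 2×mosquito nets + 2×seed packs (870) but leaves 6 kg idle.
Replace 2×mosquito nets and 2×seed packs with tarpaulins: the trade gains 127 net, giving 997 at 108 kg.
No other feasible combination exceeds 997.

997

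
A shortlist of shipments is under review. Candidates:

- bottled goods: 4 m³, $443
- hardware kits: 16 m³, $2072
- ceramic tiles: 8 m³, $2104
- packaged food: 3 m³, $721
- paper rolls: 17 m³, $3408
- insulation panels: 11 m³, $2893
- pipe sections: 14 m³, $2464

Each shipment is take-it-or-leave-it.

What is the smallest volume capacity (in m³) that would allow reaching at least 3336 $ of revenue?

Look for the lowest-volume combination reaching 3336.
packaged food + insulation panels: 3614 revenue at 14 m³.
Below 14 m³ the best achievable stays under 3336.

14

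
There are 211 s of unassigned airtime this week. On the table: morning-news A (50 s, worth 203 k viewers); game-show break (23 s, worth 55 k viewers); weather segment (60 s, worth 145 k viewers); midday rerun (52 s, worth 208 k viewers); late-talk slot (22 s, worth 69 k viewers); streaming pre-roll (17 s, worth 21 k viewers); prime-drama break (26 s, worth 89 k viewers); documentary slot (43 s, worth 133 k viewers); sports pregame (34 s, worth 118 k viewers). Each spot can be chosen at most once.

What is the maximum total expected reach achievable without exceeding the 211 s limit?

751

Ranking by ratio (expected reach/s): morning-news A 4.06, midday rerun 4.00, sports pregame 3.47, prime-drama break 3.42.
Taking the top-ratio spots first gives morning-news A + game-show break + midday rerun + late-talk slot + prime-drama break + sports pregame for 742 (207 s).
Replace game-show break and late-talk slot with documentary slot: the trade gains 9 net, giving 751 at 205 s.
Nothing else within 211 s beats 751.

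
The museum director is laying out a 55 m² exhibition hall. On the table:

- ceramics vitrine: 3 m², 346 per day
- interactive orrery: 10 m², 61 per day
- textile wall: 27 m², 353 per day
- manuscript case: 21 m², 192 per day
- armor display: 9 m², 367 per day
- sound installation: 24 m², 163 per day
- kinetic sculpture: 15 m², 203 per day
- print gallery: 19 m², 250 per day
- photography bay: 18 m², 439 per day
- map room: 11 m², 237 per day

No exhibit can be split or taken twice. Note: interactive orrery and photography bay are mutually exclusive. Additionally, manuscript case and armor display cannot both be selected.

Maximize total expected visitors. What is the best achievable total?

1402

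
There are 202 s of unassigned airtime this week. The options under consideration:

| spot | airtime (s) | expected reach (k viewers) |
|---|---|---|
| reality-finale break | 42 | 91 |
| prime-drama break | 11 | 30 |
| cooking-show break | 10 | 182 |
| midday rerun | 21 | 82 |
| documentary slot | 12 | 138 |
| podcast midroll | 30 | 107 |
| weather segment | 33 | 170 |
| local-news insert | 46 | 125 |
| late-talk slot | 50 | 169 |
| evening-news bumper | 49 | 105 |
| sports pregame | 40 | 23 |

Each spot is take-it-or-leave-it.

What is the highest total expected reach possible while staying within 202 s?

973

Filling by ratio: prime-drama break + cooking-show break + midday rerun + documentary slot + podcast midroll + weather segment + late-talk slot for 878, with 35 s left unused.
Dropping prime-drama break frees 11 s; slotting in local-news insert (46 s) lifts the total to 973 at 202 s.
Every other selection either busts 202 s or fails to beat 973.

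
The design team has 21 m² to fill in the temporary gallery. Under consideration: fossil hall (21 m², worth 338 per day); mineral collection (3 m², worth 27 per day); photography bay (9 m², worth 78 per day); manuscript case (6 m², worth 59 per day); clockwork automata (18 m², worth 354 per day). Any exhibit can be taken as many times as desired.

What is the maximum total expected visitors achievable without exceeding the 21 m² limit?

Density check — clockwork automata 19.67, fossil hall 16.10, manuscript case 9.83, mineral collection 9.00 are the best per m².
The ratio ordering already packs tightly: mineral collection + clockwork automata, 21 m², 381.

381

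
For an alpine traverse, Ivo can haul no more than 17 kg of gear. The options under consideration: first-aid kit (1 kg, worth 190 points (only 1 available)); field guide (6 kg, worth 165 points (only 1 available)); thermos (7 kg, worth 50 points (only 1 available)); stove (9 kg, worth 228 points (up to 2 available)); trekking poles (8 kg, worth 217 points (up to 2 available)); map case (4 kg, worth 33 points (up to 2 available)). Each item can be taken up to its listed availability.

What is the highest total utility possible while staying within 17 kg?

624

Ranking by ratio (utility/kg): first-aid kit 190.00, field guide 27.50, trekking poles 27.12.
Filling by ratio: first-aid kit + field guide + trekking poles for 572, with 2 kg left unused.
Dropping field guide frees 6 kg; slotting in trekking poles (8 kg) lifts the total to 624 at 17 kg.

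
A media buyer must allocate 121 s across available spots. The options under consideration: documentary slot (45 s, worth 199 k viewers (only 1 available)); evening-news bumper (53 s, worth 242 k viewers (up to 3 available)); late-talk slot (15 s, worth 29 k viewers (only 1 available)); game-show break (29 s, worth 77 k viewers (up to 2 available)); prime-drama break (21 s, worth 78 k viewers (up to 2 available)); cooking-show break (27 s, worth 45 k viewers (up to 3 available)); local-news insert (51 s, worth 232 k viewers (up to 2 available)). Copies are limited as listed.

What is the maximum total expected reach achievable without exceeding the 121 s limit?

Taking the top-ratio spots first gives 2×evening-news bumper + late-talk slot for 513 (121 s).
Dropping evening-news bumper and late-talk slot frees 68 s; slotting in documentary slot + prime-drama break (66 s) lifts the total to 519 at 119 s.

519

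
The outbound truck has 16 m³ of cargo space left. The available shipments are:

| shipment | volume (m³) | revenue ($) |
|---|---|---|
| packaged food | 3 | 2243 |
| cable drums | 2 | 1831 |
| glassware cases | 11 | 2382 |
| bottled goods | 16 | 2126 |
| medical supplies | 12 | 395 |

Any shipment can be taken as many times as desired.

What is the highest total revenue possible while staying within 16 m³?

14648

Best packing: 8×cable drums — 16 m³, 14648 total.
No other feasible combination exceeds 14648.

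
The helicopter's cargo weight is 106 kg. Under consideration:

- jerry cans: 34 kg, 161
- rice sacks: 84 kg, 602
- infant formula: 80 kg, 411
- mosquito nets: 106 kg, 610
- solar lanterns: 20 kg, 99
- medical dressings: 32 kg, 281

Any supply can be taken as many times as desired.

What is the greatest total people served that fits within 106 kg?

Taking 3×medical dressings: 96 kg used, 843 in people served.

843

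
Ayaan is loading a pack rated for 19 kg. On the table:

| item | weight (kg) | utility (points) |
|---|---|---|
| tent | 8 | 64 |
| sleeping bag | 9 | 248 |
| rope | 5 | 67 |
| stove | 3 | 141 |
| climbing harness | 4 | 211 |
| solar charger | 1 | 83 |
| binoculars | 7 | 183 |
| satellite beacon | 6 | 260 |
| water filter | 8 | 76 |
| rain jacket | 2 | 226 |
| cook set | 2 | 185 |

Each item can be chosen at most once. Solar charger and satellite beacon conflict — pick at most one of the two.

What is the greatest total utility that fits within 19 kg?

1029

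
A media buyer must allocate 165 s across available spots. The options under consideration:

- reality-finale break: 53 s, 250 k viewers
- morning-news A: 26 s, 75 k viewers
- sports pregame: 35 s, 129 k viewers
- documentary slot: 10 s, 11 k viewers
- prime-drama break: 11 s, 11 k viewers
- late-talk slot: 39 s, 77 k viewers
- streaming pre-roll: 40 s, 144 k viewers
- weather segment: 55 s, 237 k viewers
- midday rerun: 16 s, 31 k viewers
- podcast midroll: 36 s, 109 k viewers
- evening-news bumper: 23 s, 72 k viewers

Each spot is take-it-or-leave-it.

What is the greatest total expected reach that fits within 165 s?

Filling by ratio: reality-finale break + sports pregame + weather segment + midday rerun for 647, with 6 s left unused.
Replace sports pregame with streaming pre-roll: the trade gains 15 net, giving 662 at 164 s.

662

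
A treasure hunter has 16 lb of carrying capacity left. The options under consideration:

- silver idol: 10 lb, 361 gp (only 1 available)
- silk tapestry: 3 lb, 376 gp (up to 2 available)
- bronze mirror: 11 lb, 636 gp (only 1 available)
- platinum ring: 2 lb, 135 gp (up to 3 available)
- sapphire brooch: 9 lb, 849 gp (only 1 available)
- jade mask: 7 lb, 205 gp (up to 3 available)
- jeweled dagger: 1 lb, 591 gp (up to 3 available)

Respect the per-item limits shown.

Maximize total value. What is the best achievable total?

By value per lb: jeweled dagger 591.00, silk tapestry 125.33, sapphire brooch 94.33, platinum ring 67.50 lead.
A density-first pass picks 2×silk tapestry + 3×platinum ring + 3×jeweled dagger — 2930 at 15 lb.
The 9 lb tied up in silk tapestry and 3×platinum ring is better spent on sapphire brooch — total rises to 2998 (15 lb).
That's the maximum — no swap from here does better than 2998.

2998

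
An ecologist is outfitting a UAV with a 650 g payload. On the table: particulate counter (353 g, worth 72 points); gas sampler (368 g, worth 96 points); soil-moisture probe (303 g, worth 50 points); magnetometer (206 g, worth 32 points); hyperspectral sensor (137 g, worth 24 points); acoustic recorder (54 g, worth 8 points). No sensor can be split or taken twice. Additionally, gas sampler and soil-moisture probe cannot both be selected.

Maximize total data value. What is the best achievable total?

136

Ranking by ratio (data value/g): gas sampler 0.26, particulate counter 0.20, hyperspectral sensor 0.18, soil-moisture probe 0.17.
Greedy by ratio would take gas sampler + hyperspectral sensor + acoustic recorder: 559 g used, total 128.
The 137 g tied up in hyperspectral sensor is better spent on magnetometer — total rises to 136 (628 g).
Every other selection either busts 650 g or breaks a pairing rule or fails to beat 136.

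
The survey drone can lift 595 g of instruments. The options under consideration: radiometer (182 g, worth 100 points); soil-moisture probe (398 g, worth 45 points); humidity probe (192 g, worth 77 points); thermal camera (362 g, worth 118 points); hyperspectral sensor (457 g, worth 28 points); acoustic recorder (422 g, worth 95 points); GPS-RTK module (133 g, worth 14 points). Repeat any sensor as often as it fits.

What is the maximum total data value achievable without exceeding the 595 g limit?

300

3×radiometer uses 546 of the 595 g and totals 300.
No other feasible combination exceeds 300.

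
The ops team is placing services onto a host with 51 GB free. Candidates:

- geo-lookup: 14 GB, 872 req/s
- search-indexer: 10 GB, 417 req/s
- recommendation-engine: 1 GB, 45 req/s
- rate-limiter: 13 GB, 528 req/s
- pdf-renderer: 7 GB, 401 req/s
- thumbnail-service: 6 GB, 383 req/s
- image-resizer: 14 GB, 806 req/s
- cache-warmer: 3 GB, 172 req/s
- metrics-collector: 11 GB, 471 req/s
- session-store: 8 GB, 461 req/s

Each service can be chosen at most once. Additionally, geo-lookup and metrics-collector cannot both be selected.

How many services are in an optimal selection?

6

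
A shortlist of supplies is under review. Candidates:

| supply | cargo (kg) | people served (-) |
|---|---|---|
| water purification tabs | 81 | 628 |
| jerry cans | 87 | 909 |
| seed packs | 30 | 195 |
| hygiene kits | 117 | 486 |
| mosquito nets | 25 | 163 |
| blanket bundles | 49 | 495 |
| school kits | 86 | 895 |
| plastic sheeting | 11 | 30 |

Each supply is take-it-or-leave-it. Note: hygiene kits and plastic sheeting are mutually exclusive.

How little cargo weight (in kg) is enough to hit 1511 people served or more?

Need the lightest bundle worth ≥ 1511.
mosquito nets + blanket bundles + school kits: 1553 people served at 160 kg.
Below 160 kg the best achievable stays under 1511.

160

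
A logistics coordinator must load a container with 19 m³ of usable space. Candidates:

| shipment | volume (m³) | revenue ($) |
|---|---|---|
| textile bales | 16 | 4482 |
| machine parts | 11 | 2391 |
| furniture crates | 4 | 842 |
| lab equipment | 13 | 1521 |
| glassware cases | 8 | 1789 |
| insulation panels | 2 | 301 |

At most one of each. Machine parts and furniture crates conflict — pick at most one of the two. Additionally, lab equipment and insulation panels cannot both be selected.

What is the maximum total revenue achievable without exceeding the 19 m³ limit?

4783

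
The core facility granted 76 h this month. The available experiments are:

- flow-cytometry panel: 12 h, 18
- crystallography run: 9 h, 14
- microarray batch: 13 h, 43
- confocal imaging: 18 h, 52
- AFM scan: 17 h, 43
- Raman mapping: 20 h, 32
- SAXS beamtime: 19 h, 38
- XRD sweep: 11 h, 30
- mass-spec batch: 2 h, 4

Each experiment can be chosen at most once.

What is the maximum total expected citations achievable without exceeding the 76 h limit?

190

Greedy by ratio would take crystallography run + microarray batch + confocal imaging + AFM scan + XRD sweep + mass-spec batch: 70 h used, total 186.
Replace XRD sweep and mass-spec batch with SAXS beamtime: the trade gains 4 net, giving 190 at 76 h.
Flow-cytometry panel + microarray batch + confocal imaging + AFM scan + XRD sweep + mass-spec batch (73 h) also reaches 190 — a tie, but nothing goes higher.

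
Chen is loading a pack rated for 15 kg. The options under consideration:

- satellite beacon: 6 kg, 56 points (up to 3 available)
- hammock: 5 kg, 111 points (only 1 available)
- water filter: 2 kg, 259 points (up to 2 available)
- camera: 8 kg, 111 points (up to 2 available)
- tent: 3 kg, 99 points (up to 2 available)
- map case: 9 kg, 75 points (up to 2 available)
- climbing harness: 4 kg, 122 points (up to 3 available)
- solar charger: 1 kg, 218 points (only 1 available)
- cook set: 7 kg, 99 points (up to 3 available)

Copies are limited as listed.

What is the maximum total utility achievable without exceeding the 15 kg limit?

1056

By utility per kg: solar charger 218.00, water filter 129.50, tent 33.00 lead.
2×water filter + 2×tent + climbing harness + solar charger uses 15 of the 15 kg and totals 1056.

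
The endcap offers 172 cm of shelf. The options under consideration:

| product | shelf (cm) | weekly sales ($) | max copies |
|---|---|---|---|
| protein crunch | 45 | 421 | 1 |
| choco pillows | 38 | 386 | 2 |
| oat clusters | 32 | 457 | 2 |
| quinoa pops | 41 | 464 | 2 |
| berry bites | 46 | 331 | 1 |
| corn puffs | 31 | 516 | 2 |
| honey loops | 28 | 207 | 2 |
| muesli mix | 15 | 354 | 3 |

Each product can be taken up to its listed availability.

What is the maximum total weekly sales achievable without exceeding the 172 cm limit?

Density check — muesli mix 23.60, corn puffs 16.65, oat clusters 14.28 are the best per cm.
The ratio ordering already packs tightly: 2×oat clusters + 2×corn puffs + 3×muesli mix, 171 cm, 3008.
That's the maximum — no swap from here does better than 3008.

3008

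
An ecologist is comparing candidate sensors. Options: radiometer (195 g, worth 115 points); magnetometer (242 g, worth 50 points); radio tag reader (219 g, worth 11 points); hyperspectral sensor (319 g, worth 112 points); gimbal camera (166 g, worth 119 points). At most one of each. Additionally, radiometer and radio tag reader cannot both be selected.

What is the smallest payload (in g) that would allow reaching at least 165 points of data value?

361

Need the lightest bundle worth ≥ 165.
Taking radiometer + gimbal camera gives 234 (≥ 165) for 361 g.
Any bundle with less than 361 g falls short of 165.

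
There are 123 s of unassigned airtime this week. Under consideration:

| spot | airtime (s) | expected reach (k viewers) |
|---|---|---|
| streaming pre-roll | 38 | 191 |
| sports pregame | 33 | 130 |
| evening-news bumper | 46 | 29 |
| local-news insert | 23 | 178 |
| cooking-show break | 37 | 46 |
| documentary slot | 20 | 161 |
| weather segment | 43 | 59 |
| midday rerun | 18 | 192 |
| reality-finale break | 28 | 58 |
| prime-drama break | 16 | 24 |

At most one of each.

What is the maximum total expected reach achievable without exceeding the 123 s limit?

Taking streaming pre-roll + local-news insert + documentary slot + midday rerun + prime-drama break: 115 s used, 746 in expected reach.

746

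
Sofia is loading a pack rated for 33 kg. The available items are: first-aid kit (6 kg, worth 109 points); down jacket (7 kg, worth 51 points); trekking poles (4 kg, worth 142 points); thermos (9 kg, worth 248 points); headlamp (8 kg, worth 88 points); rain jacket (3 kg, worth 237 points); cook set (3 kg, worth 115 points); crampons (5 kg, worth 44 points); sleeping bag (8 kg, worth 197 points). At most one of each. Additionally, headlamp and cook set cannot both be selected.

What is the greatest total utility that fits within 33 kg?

Ranking by ratio (utility/kg): rain jacket 79.00, cook set 38.33, trekking poles 35.50.
The ratio ordering already packs tightly: first-aid kit + trekking poles + thermos + rain jacket + cook set + sleeping bag, 33 kg, 1048.
That's the maximum — no feasible swap from here does better than 1048.

1048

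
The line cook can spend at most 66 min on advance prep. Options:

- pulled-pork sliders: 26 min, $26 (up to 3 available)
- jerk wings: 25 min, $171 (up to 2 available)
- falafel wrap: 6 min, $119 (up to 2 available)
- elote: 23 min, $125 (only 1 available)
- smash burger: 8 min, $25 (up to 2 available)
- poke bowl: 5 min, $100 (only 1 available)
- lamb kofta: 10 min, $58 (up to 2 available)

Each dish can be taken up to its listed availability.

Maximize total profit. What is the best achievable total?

634

The ratio heuristic lands on jerk wings + 2×falafel wrap + poke bowl + 2×lamb kofta (625) but leaves 4 min idle.
The 20 min tied up in 2×lamb kofta is better spent on elote — total rises to 634 (65 min).
No other feasible combination exceeds 634.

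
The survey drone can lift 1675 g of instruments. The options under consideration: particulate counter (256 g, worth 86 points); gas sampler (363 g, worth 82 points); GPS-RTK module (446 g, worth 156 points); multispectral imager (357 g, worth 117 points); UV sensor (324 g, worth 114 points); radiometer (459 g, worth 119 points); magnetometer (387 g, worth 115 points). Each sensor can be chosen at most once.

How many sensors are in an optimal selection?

4

The maximum data value within 1675 g is 507.
One optimal bundle: GPS-RTK module + multispectral imager + radiometer + magnetometer (1649 g).
All optima have 4 sensors.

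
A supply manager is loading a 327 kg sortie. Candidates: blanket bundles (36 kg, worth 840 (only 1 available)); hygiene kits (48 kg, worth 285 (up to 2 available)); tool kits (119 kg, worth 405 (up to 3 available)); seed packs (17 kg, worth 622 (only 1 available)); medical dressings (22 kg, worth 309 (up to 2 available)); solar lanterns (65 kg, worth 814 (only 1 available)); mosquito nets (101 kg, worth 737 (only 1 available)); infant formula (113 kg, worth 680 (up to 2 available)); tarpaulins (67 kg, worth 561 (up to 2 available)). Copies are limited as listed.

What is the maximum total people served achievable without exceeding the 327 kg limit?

4025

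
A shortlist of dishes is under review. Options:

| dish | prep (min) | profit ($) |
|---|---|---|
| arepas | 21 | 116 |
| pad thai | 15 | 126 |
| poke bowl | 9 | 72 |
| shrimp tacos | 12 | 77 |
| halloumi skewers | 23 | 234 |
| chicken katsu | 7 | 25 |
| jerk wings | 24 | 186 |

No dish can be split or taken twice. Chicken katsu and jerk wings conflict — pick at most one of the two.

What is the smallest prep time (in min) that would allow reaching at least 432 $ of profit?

Look for the lowest-prep combination reaching 432.
pad thai + poke bowl + halloumi skewers reaches 432 using 47 min.
Any bundle with less than 47 min falls short of 432.

47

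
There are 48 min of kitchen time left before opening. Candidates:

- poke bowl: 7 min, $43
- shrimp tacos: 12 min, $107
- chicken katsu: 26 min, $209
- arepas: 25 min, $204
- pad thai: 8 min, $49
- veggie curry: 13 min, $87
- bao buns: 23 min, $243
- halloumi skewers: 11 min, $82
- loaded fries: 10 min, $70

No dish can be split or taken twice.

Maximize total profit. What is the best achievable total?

447

By profit per min: bao buns 10.57, shrimp tacos 8.92, arepas 8.16 lead.
A density-first pass picks shrimp tacos + bao buns + halloumi skewers — 432 at 46 min.
Replace shrimp tacos and halloumi skewers with arepas: the trade gains 15 net, giving 447 at 48 min.
Nothing else within 48 min beats 447.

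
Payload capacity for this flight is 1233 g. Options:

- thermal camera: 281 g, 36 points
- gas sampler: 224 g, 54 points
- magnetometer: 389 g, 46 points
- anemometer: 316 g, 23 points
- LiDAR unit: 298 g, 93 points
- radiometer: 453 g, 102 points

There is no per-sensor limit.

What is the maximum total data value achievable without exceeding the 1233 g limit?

372

Ranking by ratio (data value/g): LiDAR unit 0.31, gas sampler 0.24, radiometer 0.23.
Taking 4×LiDAR unit: 1192 g used, 372 in data value.
Nothing else within 1233 g beats 372.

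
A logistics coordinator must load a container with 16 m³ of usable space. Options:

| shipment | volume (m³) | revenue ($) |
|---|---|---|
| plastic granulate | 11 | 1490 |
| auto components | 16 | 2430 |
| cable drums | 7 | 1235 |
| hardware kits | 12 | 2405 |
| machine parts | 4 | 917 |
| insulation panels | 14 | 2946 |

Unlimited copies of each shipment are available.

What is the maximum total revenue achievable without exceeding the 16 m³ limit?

Taking 4×machine parts: 16 m³ used, 3668 in revenue.

3668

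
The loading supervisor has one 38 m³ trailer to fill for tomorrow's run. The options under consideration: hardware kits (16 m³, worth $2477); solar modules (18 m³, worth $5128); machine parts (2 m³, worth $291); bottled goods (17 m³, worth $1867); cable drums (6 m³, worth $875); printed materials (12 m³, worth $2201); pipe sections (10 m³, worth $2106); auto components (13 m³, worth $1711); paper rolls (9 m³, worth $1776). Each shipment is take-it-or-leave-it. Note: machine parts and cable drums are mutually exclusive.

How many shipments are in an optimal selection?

3

Optimal total is 9010.
One optimal bundle: solar modules + pipe sections + paper rolls (37 m³).
Every optimal selection uses 3 shipments.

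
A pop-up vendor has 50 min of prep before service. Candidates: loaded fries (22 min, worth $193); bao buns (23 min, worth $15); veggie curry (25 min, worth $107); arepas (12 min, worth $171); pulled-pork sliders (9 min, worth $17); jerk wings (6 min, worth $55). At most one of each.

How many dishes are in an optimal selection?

Optimal total is 436.
For example loaded fries + arepas + pulled-pork sliders + jerk wings achieves it, using 49 min.
All optima have 4 dishes.

4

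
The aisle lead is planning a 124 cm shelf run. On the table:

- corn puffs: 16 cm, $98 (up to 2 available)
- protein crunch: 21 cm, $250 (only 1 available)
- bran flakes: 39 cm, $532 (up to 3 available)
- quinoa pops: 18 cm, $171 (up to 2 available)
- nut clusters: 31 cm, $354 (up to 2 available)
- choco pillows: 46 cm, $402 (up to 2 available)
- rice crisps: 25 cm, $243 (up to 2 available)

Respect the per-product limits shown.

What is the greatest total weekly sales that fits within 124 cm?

Taking 3×bran flakes: 117 cm used, 1596 in weekly sales.
No other feasible combination exceeds 1596.

1596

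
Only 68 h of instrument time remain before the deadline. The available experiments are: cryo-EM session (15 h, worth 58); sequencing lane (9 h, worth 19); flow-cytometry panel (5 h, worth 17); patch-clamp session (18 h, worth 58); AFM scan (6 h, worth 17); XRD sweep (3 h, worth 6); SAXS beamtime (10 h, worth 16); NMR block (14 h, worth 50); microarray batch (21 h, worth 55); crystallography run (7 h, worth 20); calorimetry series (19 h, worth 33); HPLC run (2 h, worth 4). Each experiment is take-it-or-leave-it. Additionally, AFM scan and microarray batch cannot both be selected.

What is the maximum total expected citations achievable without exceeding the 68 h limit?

226

Density check — cryo-EM session 3.87, NMR block 3.57, flow-cytometry panel 3.40, patch-clamp session 3.22 are the best per h.
Cryo-EM session + flow-cytometry panel + patch-clamp session + AFM scan + XRD sweep + NMR block + crystallography run uses 68 of the 68 h and totals 226.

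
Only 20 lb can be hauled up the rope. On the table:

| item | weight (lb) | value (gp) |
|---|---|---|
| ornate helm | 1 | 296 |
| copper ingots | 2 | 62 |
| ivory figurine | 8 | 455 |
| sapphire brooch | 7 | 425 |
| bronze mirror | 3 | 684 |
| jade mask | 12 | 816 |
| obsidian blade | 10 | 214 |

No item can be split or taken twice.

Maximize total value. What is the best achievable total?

A density-first pass picks ornate helm + copper ingots + bronze mirror + jade mask — 1858 at 18 lb.
The 14 lb tied up in copper ingots and jade mask is better spent on ivory figurine + sapphire brooch — total rises to 1860 (19 lb).
The closest alternative, ornate helm + copper ingots + bronze mirror + jade mask, reaches only 1858.

1860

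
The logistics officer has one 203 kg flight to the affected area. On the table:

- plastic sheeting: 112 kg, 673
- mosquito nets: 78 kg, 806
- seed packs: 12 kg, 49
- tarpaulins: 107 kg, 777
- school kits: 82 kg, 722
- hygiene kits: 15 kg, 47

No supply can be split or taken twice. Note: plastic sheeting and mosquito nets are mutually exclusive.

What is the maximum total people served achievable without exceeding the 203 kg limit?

Greedy by ratio would take mosquito nets + seed packs + school kits + hygiene kits: 187 kg used, total 1624.
Replace school kits and hygiene kits with tarpaulins: the trade gains 8 net, giving 1632 at 197 kg.

1632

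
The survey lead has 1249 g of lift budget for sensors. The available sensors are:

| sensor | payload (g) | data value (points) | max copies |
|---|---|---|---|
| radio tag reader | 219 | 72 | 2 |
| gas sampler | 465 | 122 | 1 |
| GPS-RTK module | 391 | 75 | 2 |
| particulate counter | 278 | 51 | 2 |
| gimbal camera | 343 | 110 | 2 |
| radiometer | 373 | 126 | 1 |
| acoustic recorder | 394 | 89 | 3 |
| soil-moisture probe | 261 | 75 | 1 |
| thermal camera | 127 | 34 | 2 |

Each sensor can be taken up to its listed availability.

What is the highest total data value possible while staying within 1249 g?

Ranking by ratio (data value/g): radiometer 0.34, radio tag reader 0.33, gimbal camera 0.32.
Greedy by ratio would take 2×radio tag reader + gimbal camera + radiometer: 1154 g used, total 380.
Replace radio tag reader with soil-moisture probe: the trade gains 3 net, giving 383 at 1196 g.
Nothing else within 1249 g beats 383.

383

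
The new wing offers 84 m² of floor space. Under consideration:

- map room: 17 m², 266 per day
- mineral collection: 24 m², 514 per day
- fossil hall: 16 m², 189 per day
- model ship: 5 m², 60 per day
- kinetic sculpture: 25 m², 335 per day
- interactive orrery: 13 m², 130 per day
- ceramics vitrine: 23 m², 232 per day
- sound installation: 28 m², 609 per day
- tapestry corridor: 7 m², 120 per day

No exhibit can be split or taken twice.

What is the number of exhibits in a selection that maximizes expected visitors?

4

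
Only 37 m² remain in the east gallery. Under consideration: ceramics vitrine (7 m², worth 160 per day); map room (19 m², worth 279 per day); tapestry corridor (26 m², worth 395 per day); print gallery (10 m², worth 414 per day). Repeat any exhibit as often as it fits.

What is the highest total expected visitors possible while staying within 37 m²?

Best packing: ceramics vitrine + 3×print gallery — 37 m², 1402 total.
No other feasible combination exceeds 1402.

1402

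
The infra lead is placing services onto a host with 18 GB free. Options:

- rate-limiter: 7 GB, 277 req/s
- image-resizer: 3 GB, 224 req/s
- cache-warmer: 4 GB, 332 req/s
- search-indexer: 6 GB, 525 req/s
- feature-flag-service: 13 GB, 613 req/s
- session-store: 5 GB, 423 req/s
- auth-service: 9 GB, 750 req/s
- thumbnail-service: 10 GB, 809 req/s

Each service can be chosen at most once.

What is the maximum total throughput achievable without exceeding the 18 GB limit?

Density check — search-indexer 87.50, session-store 84.60, auth-service 83.33, cache-warmer 83.00 are the best per GB.
A density-first pass picks image-resizer + cache-warmer + search-indexer + session-store — 1504 at 18 GB.
The 9 GB tied up in image-resizer and search-indexer is better spent on auth-service — total rises to 1505 (18 GB).
Next best is image-resizer + cache-warmer + search-indexer + session-store at 1504 (18 GB) — short by 1.

1505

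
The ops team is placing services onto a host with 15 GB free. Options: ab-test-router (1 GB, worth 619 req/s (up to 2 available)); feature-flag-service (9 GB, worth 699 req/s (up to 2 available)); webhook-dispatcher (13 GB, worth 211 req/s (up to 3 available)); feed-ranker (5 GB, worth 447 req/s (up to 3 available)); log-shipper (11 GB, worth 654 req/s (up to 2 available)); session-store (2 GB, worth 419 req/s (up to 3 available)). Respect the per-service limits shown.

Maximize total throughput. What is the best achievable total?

2942

2×ab-test-router + feed-ranker + 3×session-store uses 13 of the 15 GB and totals 2942.
Nothing else within 15 GB beats 2942.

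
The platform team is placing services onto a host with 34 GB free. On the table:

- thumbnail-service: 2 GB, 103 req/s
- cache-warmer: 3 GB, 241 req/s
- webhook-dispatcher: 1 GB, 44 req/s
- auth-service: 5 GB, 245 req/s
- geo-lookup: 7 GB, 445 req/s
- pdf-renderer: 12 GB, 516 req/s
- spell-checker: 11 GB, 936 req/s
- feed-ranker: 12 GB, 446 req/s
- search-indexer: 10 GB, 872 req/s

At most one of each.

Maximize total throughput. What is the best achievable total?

2641

Thumbnail-service + cache-warmer + webhook-dispatcher + geo-lookup + spell-checker + search-indexer uses 34 of the 34 GB and totals 2641.
An exhaustive check of the 512 subsets confirms 2641.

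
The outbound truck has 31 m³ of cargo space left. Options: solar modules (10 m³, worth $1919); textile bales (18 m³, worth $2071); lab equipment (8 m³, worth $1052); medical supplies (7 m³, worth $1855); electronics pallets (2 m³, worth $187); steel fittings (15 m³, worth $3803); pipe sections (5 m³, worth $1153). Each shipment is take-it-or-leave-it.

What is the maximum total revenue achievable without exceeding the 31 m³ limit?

Density check — medical supplies 265.00, steel fittings 253.53, pipe sections 230.60 are the best per m³.
Medical supplies + electronics pallets + steel fittings + pipe sections uses 29 of the 31 m³ and totals 6998.
The closest alternative, solar modules + steel fittings + pipe sections, reaches only 6875.

6998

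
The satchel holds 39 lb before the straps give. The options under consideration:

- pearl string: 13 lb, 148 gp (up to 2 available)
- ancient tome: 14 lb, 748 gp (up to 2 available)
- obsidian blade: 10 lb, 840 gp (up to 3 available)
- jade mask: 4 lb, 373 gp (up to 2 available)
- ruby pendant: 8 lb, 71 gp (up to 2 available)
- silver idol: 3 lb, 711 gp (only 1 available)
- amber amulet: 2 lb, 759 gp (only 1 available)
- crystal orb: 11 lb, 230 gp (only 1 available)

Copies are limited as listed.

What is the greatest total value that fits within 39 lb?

4363

Density check — amber amulet 379.50, silver idol 237.00, jade mask 93.25, obsidian blade 84.00 are the best per lb.
Taking the top-ratio items first gives 2×obsidian blade + 2×jade mask + silver idol + amber amulet for 3896 (33 lb).
Dropping jade mask frees 4 lb; slotting in obsidian blade (10 lb) lifts the total to 4363 at 39 lb.
Every other selection either busts 39 lb or exceeds an availability limit or fails to beat 4363.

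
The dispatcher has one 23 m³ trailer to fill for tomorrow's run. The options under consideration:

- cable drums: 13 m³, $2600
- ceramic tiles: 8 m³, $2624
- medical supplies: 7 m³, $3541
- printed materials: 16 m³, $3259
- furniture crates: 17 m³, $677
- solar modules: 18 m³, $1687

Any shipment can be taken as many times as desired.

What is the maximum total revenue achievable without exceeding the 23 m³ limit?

10623

The ratio ordering already packs tightly: 3×medical supplies, 21 m³, 10623.
The spare 2 m³ is too small for any remaining shipment, and no exchange beats 10623.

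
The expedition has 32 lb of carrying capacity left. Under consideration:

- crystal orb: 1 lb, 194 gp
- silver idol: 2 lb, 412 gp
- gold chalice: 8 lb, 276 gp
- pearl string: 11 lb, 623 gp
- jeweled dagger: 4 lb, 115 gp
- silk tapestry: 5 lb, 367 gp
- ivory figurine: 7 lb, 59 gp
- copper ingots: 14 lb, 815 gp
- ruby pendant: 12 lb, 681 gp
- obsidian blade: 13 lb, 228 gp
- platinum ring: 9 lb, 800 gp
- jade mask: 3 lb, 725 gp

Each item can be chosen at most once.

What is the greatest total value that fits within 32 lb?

3179

Best packing: crystal orb + silver idol + silk tapestry + ruby pendant + platinum ring + jade mask — 32 lb, 3179 total.
Every other selection either busts 32 lb or fails to beat 3179.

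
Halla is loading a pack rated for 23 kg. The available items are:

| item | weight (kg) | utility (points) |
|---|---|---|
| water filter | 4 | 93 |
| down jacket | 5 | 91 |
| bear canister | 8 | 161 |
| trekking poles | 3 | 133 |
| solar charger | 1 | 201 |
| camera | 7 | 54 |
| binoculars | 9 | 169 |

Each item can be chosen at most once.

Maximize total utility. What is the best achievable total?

A density-first pass picks water filter + down jacket + bear canister + trekking poles + solar charger — 679 at 21 kg.
The 8 kg tied up in bear canister is better spent on binoculars — total rises to 687 (22 kg).
An exhaustive check of the 128 subsets confirms 687.

687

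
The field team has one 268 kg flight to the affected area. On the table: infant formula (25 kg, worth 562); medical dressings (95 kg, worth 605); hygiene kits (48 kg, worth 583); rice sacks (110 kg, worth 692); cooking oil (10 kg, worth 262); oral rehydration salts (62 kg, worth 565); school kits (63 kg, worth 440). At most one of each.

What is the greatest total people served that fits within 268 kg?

2664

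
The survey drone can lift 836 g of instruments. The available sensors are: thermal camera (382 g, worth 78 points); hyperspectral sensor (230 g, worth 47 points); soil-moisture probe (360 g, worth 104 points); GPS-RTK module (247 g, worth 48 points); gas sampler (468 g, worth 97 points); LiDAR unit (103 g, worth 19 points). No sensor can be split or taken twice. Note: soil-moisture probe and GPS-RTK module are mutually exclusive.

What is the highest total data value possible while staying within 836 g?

Taking soil-moisture probe + gas sampler: 828 g used, 201 in data value.
The spare 8 g is too small for any remaining sensor, and no feasible exchange beats 201.

201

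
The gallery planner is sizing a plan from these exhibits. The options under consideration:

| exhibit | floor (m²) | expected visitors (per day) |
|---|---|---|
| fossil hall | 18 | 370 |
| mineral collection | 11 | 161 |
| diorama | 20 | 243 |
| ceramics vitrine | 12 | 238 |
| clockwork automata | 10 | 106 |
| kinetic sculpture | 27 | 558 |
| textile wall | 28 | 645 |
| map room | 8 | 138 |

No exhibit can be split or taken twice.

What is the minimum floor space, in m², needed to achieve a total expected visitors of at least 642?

28

Minimise m² subject to total expected visitors ≥ 642.
textile wall: 645 expected visitors at 28 m².
No combination under 28 m² hits 642.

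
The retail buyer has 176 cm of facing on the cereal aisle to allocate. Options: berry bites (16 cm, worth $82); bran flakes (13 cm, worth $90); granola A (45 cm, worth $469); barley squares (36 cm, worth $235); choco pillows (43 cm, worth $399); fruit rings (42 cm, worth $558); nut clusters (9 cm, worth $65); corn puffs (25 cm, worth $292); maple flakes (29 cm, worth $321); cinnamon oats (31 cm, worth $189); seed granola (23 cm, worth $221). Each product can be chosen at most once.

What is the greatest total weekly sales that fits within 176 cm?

Granola A + fruit rings + nut clusters + corn puffs + maple flakes + seed granola uses 173 of the 176 cm and totals 1926.
Every other selection either busts 176 cm or fails to beat 1926.

1926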